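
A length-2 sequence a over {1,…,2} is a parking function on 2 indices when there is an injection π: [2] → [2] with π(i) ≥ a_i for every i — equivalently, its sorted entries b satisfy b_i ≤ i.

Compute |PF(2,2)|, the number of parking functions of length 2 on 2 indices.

3

Count = (2+1−2)·(2+1)^{2−1} = 1 · 3 = 3 (Konheim–Weiss)
Check (2,1) → sorted (1,2): b_i ≤ i ∀i, a PF.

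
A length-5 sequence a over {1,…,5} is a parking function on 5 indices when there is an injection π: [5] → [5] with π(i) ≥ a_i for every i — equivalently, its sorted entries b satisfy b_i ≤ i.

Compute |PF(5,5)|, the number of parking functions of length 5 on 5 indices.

1296

#PF = 1·6^4 = 1 · 1296 = 1296 (Pollak)
One tuple (2,1,3,2,4) → sorted (1,2,2,3,4): b_i ≤ i ∀i, a PF.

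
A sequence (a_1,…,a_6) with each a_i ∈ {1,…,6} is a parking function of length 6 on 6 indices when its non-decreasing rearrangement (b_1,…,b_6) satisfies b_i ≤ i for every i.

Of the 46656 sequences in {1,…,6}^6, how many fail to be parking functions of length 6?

29849

Count = (6+1−6)·(6+1)^{6−1} = 1·16807 = 16807 [KW]
E.g. (2,4,5,2,2,5) → sorted (2,2,2,4,5,5): b_1=2>1, not a PF.
Total 46656; non-PF = 46656−16807 = 29849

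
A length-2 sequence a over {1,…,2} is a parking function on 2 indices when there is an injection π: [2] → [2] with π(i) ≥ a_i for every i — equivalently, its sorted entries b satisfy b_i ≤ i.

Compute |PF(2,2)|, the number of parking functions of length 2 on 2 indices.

3

|PF(2,2)| = 1·3^1 = 1 · 3 = 3
Check (1,2) → sorted (1,2): b_i ≤ i ∀i, a PF.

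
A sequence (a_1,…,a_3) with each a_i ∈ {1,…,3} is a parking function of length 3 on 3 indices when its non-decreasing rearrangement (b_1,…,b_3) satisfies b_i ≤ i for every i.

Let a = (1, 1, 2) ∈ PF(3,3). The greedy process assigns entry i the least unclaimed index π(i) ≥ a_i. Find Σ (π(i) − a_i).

2

Σπ = 6 ({1..3} each once); Σa = 1+1+2 = 4; disp = 6−4 = 2.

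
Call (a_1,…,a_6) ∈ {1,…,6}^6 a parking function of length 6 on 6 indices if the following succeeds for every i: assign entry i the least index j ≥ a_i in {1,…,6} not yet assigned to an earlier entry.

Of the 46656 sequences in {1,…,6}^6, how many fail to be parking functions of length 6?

29849

|PF(6,6)| = (6−6+1)·(6+1)^(6−1) = 1·16807 = 16807 [KW]
One tuple (2,5,4,1,5,6) → sorted (1,2,4,5,5,6): b_3=4>3, not a PF.
So 46656 − 16807 = 29849 fail.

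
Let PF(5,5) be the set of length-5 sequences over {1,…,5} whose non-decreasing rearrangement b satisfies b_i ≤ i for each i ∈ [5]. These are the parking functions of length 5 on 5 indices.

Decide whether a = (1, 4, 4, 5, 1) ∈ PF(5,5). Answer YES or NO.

Rearranged: b = (1, 1, 4, 4, 5).
  b_1=1 ≤ 1
  b_2=1 ≤ 2
  b_3=4 > 3
  fails at i=3 ⇒ NO

NO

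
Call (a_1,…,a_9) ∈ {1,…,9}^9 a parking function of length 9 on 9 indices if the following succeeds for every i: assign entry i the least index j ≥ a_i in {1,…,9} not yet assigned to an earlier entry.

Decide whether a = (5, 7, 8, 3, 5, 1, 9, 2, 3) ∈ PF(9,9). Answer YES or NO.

Sorted: b = (1, 2, 3, 3, 5, 5, 7, 8, 9).
  b_1=1 ≤ 1
  b_2=2 ≤ 2
  b_3=3 ≤ 3
  b_4=3 ≤ 4
  b_5=5 ≤ 5
  b_6=5 ≤ 6
  b_7=7 ≤ 7
  b_8=8 ≤ 8
  b_9=9 ≤ 9
All bounds hold ⇒ YES

YES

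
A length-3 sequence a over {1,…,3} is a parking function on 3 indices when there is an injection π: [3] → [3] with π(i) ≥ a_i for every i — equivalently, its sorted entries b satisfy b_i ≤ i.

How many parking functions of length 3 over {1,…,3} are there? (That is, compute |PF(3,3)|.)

16

|PF(3,3)| = (4−3)·4^(3−1) = 1×16 = 16
Check (1,2,2) → sorted (1,2,2): b_i ≤ i ∀i, a PF.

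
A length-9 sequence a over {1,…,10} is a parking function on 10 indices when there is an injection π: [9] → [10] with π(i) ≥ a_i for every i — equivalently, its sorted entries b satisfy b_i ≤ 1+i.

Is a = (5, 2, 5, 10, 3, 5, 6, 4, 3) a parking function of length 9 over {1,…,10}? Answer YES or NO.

Order a: b = (2, 3, 3, 4, 5, 5, 5, 6, 10).
  b_1=2 ≤ 2
  b_2=3 ≤ 3
  b_3=3 ≤ 4
  b_4=4 ≤ 5
  b_5=5 ≤ 6
  b_6=5 ≤ 7
  b_7=5 ≤ 8
  b_8=6 ≤ 9
  b_9=10 ≤ 10
All bounds hold ⇒ YES

YES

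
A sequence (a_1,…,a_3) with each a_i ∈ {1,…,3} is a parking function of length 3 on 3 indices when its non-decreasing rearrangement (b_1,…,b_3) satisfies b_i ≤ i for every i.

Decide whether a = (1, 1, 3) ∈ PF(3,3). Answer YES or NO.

YES

Sorted: b = (1, 1, 3).
  b_1=1 ≤ 1
  b_2=1 ≤ 2
  b_3=3 ≤ 3
All bounds hold ⇒ YES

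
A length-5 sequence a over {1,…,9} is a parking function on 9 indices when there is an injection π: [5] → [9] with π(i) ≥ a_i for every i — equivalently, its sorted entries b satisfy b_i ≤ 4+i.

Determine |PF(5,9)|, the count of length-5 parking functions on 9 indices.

50000

Count = (9−5+1)·(9+1)^(5−1) = 5×10000 = 50000 (Konheim–Weiss)
One tuple (2,4,5,3,2) → sorted (2,2,3,4,5): b_i ≤ 4+i ∀i, a PF.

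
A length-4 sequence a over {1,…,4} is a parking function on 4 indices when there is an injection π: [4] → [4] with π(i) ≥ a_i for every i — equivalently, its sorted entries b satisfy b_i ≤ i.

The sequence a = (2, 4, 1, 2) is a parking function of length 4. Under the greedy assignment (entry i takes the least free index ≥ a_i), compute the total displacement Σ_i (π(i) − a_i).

1

Σπ(i) = 1+…+4 = 10; Σa = 2+4+1+2 = 9; disp = 10−9 = 1.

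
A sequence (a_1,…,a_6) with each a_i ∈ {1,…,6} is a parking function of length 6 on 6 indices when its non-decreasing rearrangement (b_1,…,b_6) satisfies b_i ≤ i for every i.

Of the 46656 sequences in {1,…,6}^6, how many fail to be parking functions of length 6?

|PF| = (6+1−6)·(6+1)^{6−1} = 1×16807 = 16807 (Pollak)
Example (6,5,4,4,5,4) → sorted (4,4,4,5,5,6): b_1=4>1, not a PF.
Total 46656; non-PF = 46656−16807 = 29849

29849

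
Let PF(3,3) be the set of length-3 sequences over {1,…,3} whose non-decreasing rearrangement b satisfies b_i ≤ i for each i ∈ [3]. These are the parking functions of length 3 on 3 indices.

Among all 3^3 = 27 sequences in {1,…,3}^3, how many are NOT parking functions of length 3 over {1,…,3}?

11

|PF(3,3)| = (3+1−3)·(3+1)^{3−1} = 1 · 16 = 16
One tuple (3,3,3) → sorted (3,3,3): b_1=3>1, not a PF.
Total 27; non-PF = 27−16 = 11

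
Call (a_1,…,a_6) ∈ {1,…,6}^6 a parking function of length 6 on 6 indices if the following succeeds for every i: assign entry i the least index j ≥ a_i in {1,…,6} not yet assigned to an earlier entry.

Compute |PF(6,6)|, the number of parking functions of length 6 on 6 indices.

16807

|PF| = (6+1−6)·(6+1)^{6−1} = 1 · 16807 = 16807 (Pollak)
One tuple (1,5,6,1,2,2) → sorted (1,1,2,2,5,6): b_i ≤ i ∀i, a PF.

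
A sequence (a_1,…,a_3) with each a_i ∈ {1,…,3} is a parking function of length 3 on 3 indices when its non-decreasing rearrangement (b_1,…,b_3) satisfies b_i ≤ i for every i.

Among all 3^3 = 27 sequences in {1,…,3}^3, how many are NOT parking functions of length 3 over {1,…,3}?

11

Count = 1·4^2 = 1×16 = 16
E.g. (2,2,2) → sorted (2,2,2): b_1=2>1, not a PF.
Total 27; non-PF = 27−16 = 11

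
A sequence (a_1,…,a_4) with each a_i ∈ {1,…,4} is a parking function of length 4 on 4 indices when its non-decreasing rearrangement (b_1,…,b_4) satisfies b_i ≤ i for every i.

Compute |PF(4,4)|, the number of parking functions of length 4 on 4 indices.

125

|PF(4,4)| = (4−4+1)·(4+1)^(4−1) = 1·125 = 125 (Konheim–Weiss)
One tuple (1,1,1,4) → sorted (1,1,1,4): b_i ≤ i ∀i, a PF.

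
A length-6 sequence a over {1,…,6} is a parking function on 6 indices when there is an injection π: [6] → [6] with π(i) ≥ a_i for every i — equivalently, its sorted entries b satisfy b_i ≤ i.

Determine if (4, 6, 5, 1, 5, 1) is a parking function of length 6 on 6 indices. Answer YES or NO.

Order a: b = (1, 1, 4, 5, 5, 6).
  b_1=1 ≤ 1
  b_2=1 ≤ 2
  b_3=4 > 3
  fails at i=3 ⇒ NO

NO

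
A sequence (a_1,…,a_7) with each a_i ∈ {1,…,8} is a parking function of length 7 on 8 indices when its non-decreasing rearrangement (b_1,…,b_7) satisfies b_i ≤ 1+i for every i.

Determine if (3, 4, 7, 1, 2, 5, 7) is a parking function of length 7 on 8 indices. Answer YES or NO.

Rearranged: b = (1, 2, 3, 4, 5, 7, 7).
  b_1=1 ≤ 2
  b_2=2 ≤ 3
  b_3=3 ≤ 4
  b_4=4 ≤ 5
  b_5=5 ≤ 6
  b_6=7 ≤ 7
  b_7=7 ≤ 8
All bounds hold ⇒ YES

YES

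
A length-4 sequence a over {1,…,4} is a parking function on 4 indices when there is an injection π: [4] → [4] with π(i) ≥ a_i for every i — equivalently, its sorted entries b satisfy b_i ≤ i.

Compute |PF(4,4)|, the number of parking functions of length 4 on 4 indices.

|PF(4,4)| = (4+1−4)·(4+1)^{4−1} = 1 · 125 = 125
Check (1,3,2,2) → sorted (1,2,2,3): b_i ≤ i ∀i, a PF.

125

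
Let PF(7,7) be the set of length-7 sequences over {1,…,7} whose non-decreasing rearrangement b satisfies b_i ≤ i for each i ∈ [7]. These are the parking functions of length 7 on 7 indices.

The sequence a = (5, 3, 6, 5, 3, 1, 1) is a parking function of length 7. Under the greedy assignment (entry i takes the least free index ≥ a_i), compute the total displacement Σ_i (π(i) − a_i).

4

Σπ = 7·8/2 = 28 (π permutes [7]); Σa = 5+3+6+5+3+1+1 = 24; disp = 28−24 = 4.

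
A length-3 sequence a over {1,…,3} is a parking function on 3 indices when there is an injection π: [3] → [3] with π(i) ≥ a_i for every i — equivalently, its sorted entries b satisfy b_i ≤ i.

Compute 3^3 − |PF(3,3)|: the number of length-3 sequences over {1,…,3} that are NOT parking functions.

11

Count = (3+1−3)·(3+1)^{3−1} = 1 · 16 = 16 (Pollak)
Check (2,2,3) → sorted (2,2,3): b_1=2>1, not a PF.
3^3 − 16 = 27 − 16 = 11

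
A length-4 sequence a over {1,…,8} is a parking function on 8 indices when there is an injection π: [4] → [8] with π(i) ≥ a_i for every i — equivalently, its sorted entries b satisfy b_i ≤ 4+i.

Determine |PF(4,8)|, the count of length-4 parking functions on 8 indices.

Count = 5·9^3 = 5×729 = 3645 (Pollak)
Check (5,2,7,3) → sorted (2,3,5,7): b_i ≤ 4+i ∀i, a PF.

3645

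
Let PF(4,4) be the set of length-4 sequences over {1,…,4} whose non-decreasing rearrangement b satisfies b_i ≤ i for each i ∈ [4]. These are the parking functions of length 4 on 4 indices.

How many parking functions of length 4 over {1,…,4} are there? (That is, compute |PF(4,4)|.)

125

|PF| = 1·5^3 = 1 · 125 = 125
One tuple (3,2,1,3) → sorted (1,2,3,3): b_i ≤ i ∀i, a PF.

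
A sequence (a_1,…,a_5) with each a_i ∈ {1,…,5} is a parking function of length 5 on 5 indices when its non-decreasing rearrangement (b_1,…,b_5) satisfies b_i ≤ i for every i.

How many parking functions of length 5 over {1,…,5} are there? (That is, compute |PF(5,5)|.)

1296

Count = (5+1−5)·(5+1)^{5−1} = 1 · 1296 = 1296
E.g. (1,2,2,3,2) → sorted (1,2,2,2,3): b_i ≤ i ∀i, a PF.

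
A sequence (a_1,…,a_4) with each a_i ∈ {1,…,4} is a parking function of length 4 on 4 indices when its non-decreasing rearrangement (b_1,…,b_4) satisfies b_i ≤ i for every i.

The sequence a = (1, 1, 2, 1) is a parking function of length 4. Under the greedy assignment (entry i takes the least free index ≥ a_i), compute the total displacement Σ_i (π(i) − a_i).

Σπ = 4·5/2 = 10 (π permutes [4]); Σa = 1+1+2+1 = 5; disp = 10−5 = 5.

5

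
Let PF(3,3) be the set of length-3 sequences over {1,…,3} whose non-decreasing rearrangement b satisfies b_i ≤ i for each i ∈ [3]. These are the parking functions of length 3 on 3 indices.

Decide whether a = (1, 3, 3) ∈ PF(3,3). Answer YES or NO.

NO

Order a: b = (1, 3, 3).
  b_1=1 ≤ 1
  b_2=3 > 2
  fails at i=2 ⇒ NO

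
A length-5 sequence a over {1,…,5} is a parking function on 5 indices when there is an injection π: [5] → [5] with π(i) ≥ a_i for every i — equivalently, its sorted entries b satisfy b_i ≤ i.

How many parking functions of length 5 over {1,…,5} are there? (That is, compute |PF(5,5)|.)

|PF| = (6−5)·6^(5−1) = 1×1296 = 1296 [KW]
Check (2,1,4,1,3) → sorted (1,1,2,3,4): b_i ≤ i ∀i, a PF.

1296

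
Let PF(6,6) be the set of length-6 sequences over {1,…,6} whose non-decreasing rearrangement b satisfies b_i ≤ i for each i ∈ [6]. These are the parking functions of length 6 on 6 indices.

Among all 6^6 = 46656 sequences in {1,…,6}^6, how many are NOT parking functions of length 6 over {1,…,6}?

29849

|PF(6,6)| = (7−6)·7^(6−1) = 1·16807 = 16807
E.g. (6,5,5,4,2,3) → sorted (2,3,4,5,5,6): b_1=2>1, not a PF.
Total 46656; non-PF = 46656−16807 = 29849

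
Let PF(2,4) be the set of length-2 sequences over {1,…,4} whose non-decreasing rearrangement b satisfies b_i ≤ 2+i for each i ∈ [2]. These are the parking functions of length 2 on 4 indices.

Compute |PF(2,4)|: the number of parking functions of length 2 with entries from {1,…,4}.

Count = (5−2)·5^(2−1) = 3×5 = 15 [KW]
Check (4,1) → sorted (1,4): b_i ≤ 2+i ∀i, a PF.

15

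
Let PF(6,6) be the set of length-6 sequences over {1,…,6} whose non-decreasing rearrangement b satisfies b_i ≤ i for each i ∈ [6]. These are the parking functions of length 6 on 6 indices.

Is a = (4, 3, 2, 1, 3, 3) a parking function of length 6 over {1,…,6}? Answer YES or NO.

YES

Rearranged: b = (1, 2, 3, 3, 3, 4).
  b_1=1 ≤ 1
  b_2=2 ≤ 2
  b_3=3 ≤ 3
  b_4=3 ≤ 4
  b_5=3 ≤ 5
  b_6=4 ≤ 6
All bounds hold ⇒ YES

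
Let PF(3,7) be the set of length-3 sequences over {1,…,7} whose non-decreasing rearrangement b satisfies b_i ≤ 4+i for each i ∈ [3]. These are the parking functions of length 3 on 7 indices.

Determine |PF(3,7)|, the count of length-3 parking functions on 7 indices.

|PF(3,7)| = 5·8^2 = 5·64 = 320 (Konheim–Weiss)
Check (6,2,2) → sorted (2,2,6): b_i ≤ 4+i ∀i, a PF.

320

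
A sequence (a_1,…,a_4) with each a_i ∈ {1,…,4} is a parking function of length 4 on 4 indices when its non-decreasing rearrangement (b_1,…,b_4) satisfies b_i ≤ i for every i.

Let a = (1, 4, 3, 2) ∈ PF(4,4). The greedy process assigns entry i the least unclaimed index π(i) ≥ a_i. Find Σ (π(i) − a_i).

Σπ = 10 ({1..4} each once); Σa = 1+4+3+2 = 10; disp = 10−10 = 0.

0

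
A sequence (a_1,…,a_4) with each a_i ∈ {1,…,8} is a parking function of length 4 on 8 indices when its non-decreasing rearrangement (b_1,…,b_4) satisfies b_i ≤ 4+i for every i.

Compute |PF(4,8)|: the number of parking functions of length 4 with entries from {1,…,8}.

3645

Count = 5·9^3 = 5×729 = 3645 (Pollak)
Check (3,3,1,8) → sorted (1,3,3,8): b_i ≤ 4+i ∀i, a PF.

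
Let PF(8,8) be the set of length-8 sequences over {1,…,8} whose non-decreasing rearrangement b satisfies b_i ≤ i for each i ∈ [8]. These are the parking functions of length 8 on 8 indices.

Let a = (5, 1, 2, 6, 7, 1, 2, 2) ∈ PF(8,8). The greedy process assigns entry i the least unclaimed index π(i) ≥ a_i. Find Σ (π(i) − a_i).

Σπ = 36 ({1..8} each once); Σa = 5+1+2+6+7+1+2+2 = 26; disp = 36−26 = 10.

10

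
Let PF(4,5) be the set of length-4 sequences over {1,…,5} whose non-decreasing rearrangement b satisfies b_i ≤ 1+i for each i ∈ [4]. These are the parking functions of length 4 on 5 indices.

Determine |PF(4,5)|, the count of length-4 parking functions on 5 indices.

432

Count = 2·6^3 = 2·216 = 432
E.g. (3,1,5,2) → sorted (1,2,3,5): b_i ≤ 1+i ∀i, a PF.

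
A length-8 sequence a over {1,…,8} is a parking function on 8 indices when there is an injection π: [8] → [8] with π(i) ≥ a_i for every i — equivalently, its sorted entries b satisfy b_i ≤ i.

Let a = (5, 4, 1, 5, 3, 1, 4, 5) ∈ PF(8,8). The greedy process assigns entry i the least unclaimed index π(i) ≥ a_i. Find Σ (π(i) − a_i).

8

Σπ = 36 ({1..8} each once); Σa = 5+4+1+5+3+1+4+5 = 28; disp = 36−28 = 8.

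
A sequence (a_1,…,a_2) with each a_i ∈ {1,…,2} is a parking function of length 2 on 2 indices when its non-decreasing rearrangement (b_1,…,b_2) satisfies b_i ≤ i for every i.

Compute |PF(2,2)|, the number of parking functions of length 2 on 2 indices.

#PF = (2−2+1)·(2+1)^(2−1) = 1×3 = 3
One tuple (1,2) → sorted (1,2): b_i ≤ i ∀i, a PF.

3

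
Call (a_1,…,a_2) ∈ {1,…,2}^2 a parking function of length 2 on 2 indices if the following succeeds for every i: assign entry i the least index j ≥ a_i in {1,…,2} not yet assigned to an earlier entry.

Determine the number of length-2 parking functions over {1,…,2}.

Count = (3−2)·3^(2−1) = 1·3 = 3
E.g. (2,1) → sorted (1,2): b_i ≤ i ∀i, a PF.

3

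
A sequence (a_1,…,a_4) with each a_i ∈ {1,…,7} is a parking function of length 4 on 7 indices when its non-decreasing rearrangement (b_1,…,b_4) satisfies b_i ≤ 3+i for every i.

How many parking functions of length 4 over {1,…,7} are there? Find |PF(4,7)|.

#PF = (8−4)·8^(4−1) = 4 · 512 = 2048 (Pollak)
Example (3,4,4,5) → sorted (3,4,4,5): b_i ≤ 3+i ∀i, a PF.

2048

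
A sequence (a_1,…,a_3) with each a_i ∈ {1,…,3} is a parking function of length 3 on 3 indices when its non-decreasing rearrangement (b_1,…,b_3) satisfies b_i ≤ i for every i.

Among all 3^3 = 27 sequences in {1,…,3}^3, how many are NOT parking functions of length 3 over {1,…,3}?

11

#PF = (3−3+1)·(3+1)^(3−1) = 1×16 = 16 (Konheim–Weiss)
E.g. (1,3,3) → sorted (1,3,3): b_2=3>2, not a PF.
3^3 − 16 = 27 − 16 = 11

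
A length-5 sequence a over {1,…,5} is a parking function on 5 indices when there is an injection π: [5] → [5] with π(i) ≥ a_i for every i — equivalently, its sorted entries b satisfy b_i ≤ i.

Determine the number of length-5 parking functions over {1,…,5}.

1296

#PF = (6−5)·6^(5−1) = 1·1296 = 1296 (Konheim–Weiss)
Example (3,1,2,1,5) → sorted (1,1,2,3,5): b_i ≤ i ∀i, a PF.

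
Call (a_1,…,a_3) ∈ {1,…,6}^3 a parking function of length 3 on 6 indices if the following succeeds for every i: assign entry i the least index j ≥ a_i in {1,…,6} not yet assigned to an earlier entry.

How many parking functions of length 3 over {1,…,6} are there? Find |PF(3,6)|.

Count = (7−3)·7^(3−1) = 4×49 = 196
Example (2,4,3) → sorted (2,3,4): b_i ≤ 3+i ∀i, a PF.

196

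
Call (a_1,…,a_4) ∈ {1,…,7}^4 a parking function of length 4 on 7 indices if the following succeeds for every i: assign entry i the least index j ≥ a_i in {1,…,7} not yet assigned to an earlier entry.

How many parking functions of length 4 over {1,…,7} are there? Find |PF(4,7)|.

Count = 4·8^3 = 4·512 = 2048 (Konheim–Weiss)
Example (6,5,1,4) → sorted (1,4,5,6): b_i ≤ 3+i ∀i, a PF.

2048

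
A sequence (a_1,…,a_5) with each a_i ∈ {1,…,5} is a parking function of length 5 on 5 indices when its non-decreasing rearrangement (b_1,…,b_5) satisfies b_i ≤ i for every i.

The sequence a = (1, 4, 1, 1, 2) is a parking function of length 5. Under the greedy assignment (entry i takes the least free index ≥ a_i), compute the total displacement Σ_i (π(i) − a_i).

6

Σπ(i) = 1+…+5 = 15; Σa = 1+4+1+1+2 = 9; disp = 15−9 = 6.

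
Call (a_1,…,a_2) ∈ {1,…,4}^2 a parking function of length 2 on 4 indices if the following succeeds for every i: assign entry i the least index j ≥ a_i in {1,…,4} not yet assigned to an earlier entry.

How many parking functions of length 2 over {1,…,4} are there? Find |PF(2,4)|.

#PF = (5−2)·5^(2−1) = 3·5 = 15
E.g. (3,1) → sorted (1,3): b_i ≤ 2+i ∀i, a PF.

15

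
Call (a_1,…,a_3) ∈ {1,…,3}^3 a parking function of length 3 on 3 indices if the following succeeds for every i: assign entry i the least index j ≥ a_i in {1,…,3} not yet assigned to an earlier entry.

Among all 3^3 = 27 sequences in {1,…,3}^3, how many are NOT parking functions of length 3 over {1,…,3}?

Count = 1·4^2 = 1 · 16 = 16 [KW]
One tuple (3,2,2) → sorted (2,2,3): b_1=2>1, not a PF.
So 27 − 16 = 11 fail.

11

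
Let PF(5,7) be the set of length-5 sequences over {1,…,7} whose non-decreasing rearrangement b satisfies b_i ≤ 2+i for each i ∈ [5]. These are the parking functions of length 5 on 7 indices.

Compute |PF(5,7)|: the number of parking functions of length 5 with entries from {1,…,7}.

|PF| = (7−5+1)·(7+1)^(5−1) = 3 · 4096 = 12288
E.g. (2,4,4,6,3) → sorted (2,3,4,4,6): b_i ≤ 2+i ∀i, a PF.

12288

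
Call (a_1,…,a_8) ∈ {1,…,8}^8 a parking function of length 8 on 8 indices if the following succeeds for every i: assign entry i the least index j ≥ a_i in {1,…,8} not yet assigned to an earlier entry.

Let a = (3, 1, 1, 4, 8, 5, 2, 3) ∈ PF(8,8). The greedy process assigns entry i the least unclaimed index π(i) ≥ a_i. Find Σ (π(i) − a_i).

Σπ = 8·9/2 = 36 (π permutes [8]); Σa = 3+1+1+4+8+5+2+3 = 27; disp = 36−27 = 9.

9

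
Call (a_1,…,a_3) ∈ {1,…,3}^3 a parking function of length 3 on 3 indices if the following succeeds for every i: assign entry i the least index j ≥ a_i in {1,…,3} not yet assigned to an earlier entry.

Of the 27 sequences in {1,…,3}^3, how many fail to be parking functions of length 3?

Count = (4−3)·4^(3−1) = 1×16 = 16 [KW]
E.g. (3,2,2) → sorted (2,2,3): b_1=2>1, not a PF.
Total 27; non-PF = 27−16 = 11

11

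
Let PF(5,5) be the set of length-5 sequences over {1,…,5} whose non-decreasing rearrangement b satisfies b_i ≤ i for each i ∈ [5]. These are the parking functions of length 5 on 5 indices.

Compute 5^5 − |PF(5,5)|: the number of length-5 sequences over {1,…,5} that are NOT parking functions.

1829

|PF(5,5)| = 1·6^4 = 1×1296 = 1296 (Konheim–Weiss)
Example (4,4,4,1,4) → sorted (1,4,4,4,4): b_2=4>2, not a PF.
Total 3125; non-PF = 3125−1296 = 1829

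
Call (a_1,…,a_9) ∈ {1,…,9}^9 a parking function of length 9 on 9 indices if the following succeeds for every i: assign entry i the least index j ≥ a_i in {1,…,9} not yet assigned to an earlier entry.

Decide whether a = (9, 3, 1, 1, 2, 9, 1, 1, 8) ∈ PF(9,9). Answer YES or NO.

Order a: b = (1, 1, 1, 1, 2, 3, 8, 9, 9).
  b_1=1 ≤ 1
  b_2=1 ≤ 2
  b_3=1 ≤ 3
  b_4=1 ≤ 4
  b_5=2 ≤ 5
  b_6=3 ≤ 6
  b_7=8 > 7
  fails at i=7 ⇒ NO

NO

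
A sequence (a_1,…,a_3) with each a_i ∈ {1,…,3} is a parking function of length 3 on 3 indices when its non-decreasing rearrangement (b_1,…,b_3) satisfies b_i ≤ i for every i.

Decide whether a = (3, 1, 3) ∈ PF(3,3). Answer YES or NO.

NO

Rearranged: b = (1, 3, 3).
  b_1=1 ≤ 1
  b_2=3 > 2
  fails at i=2 ⇒ NO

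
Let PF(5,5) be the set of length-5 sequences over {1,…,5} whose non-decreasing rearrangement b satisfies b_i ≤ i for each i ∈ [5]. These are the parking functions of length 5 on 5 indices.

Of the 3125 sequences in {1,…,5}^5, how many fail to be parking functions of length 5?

#PF = (5+1−5)·(5+1)^{5−1} = 1 · 1296 = 1296 [KW]
One tuple (5,4,3,1,5) → sorted (1,3,4,5,5): b_2=3>2, not a PF.
5^5 − 1296 = 3125 − 1296 = 1829

1829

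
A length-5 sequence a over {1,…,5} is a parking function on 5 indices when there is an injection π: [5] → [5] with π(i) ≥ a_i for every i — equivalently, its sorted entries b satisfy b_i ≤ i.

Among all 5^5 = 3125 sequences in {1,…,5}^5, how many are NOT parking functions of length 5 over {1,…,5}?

Count = (5+1−5)·(5+1)^{5−1} = 1×1296 = 1296 [KW]
E.g. (3,4,2,3,3) → sorted (2,3,3,3,4): b_1=2>1, not a PF.
Total 3125; non-PF = 3125−1296 = 1829

1829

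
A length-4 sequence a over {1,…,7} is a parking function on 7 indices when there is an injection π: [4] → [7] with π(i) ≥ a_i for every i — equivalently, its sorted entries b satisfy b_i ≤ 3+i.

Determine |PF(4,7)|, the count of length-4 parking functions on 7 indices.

#PF = (7−4+1)·(7+1)^(4−1) = 4×512 = 2048 (Konheim–Weiss)
One tuple (6,2,4,7) → sorted (2,4,6,7): b_i ≤ 3+i ∀i, a PF.

2048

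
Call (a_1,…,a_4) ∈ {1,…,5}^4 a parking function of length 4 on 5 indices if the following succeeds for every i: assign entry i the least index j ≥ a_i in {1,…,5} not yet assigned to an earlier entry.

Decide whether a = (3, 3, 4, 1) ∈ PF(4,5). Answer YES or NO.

Order a: b = (1, 3, 3, 4).
  b_1=1 ≤ 2
  b_2=3 ≤ 3
  b_3=3 ≤ 4
  b_4=4 ≤ 5
All bounds hold ⇒ YES

YES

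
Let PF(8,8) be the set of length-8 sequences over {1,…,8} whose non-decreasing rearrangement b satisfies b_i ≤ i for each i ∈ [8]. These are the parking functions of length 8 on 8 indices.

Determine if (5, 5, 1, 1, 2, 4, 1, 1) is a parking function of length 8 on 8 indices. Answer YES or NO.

Order a: b = (1, 1, 1, 1, 2, 4, 5, 5).
  b_1=1 ≤ 1
  b_2=1 ≤ 2
  b_3=1 ≤ 3
  b_4=1 ≤ 4
  b_5=2 ≤ 5
  b_6=4 ≤ 6
  b_7=5 ≤ 7
  b_8=5 ≤ 8
All bounds hold ⇒ YES

YES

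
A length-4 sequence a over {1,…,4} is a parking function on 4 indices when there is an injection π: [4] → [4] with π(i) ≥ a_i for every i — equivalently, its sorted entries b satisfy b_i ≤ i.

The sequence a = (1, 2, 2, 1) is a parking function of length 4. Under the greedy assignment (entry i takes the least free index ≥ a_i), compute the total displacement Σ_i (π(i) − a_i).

Σπ = 10 ({1..4} each once); Σa = 1+2+2+1 = 6; disp = 10−6 = 4.

4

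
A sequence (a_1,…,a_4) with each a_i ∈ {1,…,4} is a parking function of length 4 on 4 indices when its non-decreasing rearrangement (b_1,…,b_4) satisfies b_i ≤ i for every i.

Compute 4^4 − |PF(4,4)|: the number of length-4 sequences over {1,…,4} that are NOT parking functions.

#PF = (4−4+1)·(4+1)^(4−1) = 1·125 = 125 [KW]
Check (2,4,4,2) → sorted (2,2,4,4): b_1=2>1, not a PF.
Total 256; non-PF = 256−125 = 131

131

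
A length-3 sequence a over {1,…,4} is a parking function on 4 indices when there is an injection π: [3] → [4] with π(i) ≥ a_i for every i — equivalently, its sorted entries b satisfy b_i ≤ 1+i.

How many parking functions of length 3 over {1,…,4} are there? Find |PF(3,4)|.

50

|PF| = (4−3+1)·(4+1)^(3−1) = 2 · 25 = 50 (Pollak)
E.g. (2,2,3) → sorted (2,2,3): b_i ≤ 1+i ∀i, a PF.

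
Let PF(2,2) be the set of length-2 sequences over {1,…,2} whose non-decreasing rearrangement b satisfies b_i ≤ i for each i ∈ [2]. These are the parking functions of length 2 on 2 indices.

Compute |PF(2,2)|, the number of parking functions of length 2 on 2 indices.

Count = 1·3^1 = 1 · 3 = 3
One tuple (1,1) → sorted (1,1): b_i ≤ i ∀i, a PF.

3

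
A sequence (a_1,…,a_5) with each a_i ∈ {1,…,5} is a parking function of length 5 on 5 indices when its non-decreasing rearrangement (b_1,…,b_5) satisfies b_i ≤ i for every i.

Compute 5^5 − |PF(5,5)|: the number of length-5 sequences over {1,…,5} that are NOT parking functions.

#PF = 1·6^4 = 1 · 1296 = 1296
E.g. (5,5,5,5,5) → sorted (5,5,5,5,5): b_1=5>1, not a PF.
So 3125 − 1296 = 1829 fail.

1829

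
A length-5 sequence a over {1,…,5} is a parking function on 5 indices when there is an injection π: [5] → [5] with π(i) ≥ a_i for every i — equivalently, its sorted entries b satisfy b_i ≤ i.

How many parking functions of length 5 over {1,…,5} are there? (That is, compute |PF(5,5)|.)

Count = (5−5+1)·(5+1)^(5−1) = 1×1296 = 1296 [KW]
One tuple (3,5,2,1,1) → sorted (1,1,2,3,5): b_i ≤ i ∀i, a PF.

1296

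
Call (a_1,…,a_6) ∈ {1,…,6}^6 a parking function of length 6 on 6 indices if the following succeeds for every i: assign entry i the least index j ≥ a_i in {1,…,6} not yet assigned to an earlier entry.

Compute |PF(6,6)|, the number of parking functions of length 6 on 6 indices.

|PF| = 1·7^5 = 1·16807 = 16807 (Konheim–Weiss)
E.g. (1,2,6,3,1,1) → sorted (1,1,1,2,3,6): b_i ≤ i ∀i, a PF.

16807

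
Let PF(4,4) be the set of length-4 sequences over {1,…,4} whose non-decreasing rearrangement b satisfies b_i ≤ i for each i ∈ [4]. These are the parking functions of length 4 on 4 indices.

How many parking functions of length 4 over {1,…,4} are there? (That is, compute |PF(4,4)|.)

Count = 1·5^3 = 1 · 125 = 125
Example (3,1,2,4) → sorted (1,2,3,4): b_i ≤ i ∀i, a PF.

125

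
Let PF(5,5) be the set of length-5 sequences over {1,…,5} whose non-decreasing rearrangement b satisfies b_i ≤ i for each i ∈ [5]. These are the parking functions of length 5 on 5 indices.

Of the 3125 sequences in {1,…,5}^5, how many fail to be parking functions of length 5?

1829

#PF = (5+1−5)·(5+1)^{5−1} = 1 · 1296 = 1296
Example (5,2,3,4,5) → sorted (2,3,4,5,5): b_1=2>1, not a PF.
5^5 − 1296 = 3125 − 1296 = 1829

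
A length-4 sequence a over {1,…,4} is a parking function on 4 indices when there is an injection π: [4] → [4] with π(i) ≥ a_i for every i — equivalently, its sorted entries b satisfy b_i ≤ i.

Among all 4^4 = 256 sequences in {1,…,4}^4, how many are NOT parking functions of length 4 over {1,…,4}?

131

|PF(4,4)| = 1·5^3 = 1·125 = 125
Check (4,3,2,3) → sorted (2,3,3,4): b_1=2>1, not a PF.
4^4 − 125 = 256 − 125 = 131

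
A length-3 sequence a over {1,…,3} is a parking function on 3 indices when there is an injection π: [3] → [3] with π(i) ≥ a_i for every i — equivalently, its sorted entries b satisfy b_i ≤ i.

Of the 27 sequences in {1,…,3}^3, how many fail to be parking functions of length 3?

|PF| = 1·4^2 = 1×16 = 16 (Pollak)
Check (3,1,3) → sorted (1,3,3): b_2=3>2, not a PF.
Total 27; non-PF = 27−16 = 11

11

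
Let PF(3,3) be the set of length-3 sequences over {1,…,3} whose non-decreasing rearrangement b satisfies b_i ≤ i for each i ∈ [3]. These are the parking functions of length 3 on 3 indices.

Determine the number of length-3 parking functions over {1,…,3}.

16

#PF = (4−3)·4^(3−1) = 1×16 = 16
One tuple (3,2,1) → sorted (1,2,3): b_i ≤ i ∀i, a PF.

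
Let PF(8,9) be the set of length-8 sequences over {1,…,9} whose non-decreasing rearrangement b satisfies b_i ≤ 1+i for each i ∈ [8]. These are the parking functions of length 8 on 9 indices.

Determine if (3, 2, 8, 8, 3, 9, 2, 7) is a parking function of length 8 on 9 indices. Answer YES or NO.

Rearranged: b = (2, 2, 3, 3, 7, 8, 8, 9).
  b_1=2 ≤ 2
  b_2=2 ≤ 3
  b_3=3 ≤ 4
  b_4=3 ≤ 5
  b_5=7 > 6
  fails at i=5 ⇒ NO

NO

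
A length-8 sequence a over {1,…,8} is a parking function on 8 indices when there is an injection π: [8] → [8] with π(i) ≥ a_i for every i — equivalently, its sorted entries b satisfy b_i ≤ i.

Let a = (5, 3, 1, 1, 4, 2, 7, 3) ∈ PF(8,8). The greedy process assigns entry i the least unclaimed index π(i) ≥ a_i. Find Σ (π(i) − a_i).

10

Σπ(i) = 1+…+8 = 36; Σa = 5+3+1+1+4+2+7+3 = 26; disp = 36−26 = 10.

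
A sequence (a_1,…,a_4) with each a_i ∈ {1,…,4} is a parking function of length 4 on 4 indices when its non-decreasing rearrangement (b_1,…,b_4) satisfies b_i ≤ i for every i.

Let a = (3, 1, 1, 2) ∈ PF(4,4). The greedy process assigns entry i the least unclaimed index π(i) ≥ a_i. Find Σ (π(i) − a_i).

Σπ(i) = 1+…+4 = 10; Σa = 3+1+1+2 = 7; disp = 10−7 = 3.

3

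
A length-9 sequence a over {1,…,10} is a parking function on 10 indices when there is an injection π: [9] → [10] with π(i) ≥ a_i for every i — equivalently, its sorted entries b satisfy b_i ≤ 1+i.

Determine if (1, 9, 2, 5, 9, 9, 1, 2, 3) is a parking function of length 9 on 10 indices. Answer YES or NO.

NO

Rearranged: b = (1, 1, 2, 2, 3, 5, 9, 9, 9).
  b_1=1 ≤ 2
  b_2=1 ≤ 3
  b_3=2 ≤ 4
  b_4=2 ≤ 5
  b_5=3 ≤ 6
  b_6=5 ≤ 7
  b_7=9 > 8
  fails at i=7 ⇒ NO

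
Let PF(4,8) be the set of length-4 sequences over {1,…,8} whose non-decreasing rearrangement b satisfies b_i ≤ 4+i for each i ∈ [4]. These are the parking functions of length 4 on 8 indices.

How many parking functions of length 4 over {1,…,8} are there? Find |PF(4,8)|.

|PF(4,8)| = (9−4)·9^(4−1) = 5×729 = 3645
One tuple (6,6,4,4) → sorted (4,4,6,6): b_i ≤ 4+i ∀i, a PF.

3645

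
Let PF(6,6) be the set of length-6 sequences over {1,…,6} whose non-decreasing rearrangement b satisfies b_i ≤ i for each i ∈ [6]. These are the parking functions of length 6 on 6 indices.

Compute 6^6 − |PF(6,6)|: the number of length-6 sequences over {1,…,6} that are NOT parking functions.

|PF| = (6+1−6)·(6+1)^{6−1} = 1 · 16807 = 16807 (Konheim–Weiss)
Example (4,6,5,3,5,2) → sorted (2,3,4,5,5,6): b_1=2>1, not a PF.
Total 46656; non-PF = 46656−16807 = 29849

29849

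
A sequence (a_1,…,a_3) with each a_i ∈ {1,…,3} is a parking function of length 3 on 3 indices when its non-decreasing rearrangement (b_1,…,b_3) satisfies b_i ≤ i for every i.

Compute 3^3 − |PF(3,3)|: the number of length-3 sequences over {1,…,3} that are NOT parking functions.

11

|PF| = 1·4^2 = 1·16 = 16 [KW]
Example (2,2,2) → sorted (2,2,2): b_1=2>1, not a PF.
3^3 − 16 = 27 − 16 = 11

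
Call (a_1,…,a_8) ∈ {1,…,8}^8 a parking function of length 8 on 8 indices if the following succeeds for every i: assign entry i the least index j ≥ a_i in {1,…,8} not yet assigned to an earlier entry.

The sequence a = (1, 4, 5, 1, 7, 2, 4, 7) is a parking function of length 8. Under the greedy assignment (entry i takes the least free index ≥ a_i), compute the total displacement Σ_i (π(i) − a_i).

5

Σπ = 36 ({1..8} each once); Σa = 1+4+5+1+7+2+4+7 = 31; disp = 36−31 = 5.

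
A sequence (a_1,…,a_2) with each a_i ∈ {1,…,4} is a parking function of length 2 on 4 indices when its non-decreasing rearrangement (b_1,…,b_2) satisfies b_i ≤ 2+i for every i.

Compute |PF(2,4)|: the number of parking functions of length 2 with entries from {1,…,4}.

15

|PF| = 3·5^1 = 3×5 = 15 (Pollak)
One tuple (2,1) → sorted (1,2): b_i ≤ 2+i ∀i, a PF.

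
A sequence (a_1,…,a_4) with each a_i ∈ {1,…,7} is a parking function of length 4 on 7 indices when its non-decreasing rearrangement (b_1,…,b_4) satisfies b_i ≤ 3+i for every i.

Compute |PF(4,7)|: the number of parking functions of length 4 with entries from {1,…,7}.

|PF(4,7)| = (8−4)·8^(4−1) = 4×512 = 2048 (Pollak)
Example (2,3,6,7) → sorted (2,3,6,7): b_i ≤ 3+i ∀i, a PF.

2048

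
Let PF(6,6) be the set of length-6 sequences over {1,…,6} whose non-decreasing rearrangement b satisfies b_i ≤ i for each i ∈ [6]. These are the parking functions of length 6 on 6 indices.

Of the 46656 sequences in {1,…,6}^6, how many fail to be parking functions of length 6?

29849

#PF = 1·7^5 = 1·16807 = 16807 (Pollak)
E.g. (5,6,4,3,3,2) → sorted (2,3,3,4,5,6): b_1=2>1, not a PF.
6^6 − 16807 = 46656 − 16807 = 29849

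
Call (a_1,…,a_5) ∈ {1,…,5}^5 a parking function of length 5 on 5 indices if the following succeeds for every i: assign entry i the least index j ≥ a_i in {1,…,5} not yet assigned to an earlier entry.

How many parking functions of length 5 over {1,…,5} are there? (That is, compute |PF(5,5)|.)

|PF| = (5+1−5)·(5+1)^{5−1} = 1·1296 = 1296 (Pollak)
Example (1,3,2,5,2) → sorted (1,2,2,3,5): b_i ≤ i ∀i, a PF.

1296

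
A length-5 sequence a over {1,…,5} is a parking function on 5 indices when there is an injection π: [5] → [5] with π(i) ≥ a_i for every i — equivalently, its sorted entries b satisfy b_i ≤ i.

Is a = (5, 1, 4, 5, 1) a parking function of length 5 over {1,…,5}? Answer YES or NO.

NO

Rearranged: b = (1, 1, 4, 5, 5).
  b_1=1 ≤ 1
  b_2=1 ≤ 2
  b_3=4 > 3
  fails at i=3 ⇒ NO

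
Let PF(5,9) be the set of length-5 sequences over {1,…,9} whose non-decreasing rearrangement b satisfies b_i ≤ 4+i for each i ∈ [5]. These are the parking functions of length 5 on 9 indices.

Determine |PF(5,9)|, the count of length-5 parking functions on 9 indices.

#PF = 5·10^4 = 5·10000 = 50000 (Pollak)
Example (4,6,1,9,3) → sorted (1,3,4,6,9): b_i ≤ 4+i ∀i, a PF.

50000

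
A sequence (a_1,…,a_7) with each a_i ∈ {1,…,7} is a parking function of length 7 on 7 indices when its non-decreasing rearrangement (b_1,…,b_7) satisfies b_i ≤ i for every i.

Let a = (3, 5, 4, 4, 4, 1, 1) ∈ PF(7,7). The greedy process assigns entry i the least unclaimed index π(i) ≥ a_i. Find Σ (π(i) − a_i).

6

Σπ(i) = 1+…+7 = 28; Σa = 3+5+4+4+4+1+1 = 22; disp = 28−22 = 6.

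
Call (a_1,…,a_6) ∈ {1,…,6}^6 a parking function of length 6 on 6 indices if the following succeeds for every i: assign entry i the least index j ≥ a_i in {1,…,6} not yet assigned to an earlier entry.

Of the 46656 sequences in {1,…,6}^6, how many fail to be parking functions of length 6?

|PF| = (7−6)·7^(6−1) = 1·16807 = 16807
E.g. (4,6,5,6,4,1) → sorted (1,4,4,5,6,6): b_2=4>2, not a PF.
Total 46656; non-PF = 46656−16807 = 29849

29849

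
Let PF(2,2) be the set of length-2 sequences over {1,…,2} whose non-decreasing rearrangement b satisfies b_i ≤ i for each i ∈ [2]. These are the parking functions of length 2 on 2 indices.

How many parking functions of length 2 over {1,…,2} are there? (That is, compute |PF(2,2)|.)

3

|PF(2,2)| = (2−2+1)·(2+1)^(2−1) = 1×3 = 3 (Pollak)
E.g. (2,1) → sorted (1,2): b_i ≤ i ∀i, a PF.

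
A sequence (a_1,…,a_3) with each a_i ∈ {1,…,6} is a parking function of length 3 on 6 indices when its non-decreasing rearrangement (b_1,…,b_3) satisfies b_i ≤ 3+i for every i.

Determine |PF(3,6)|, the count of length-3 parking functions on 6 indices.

Count = (7−3)·7^(3−1) = 4 · 49 = 196 [KW]
Check (1,2,1) → sorted (1,1,2): b_i ≤ 3+i ∀i, a PF.

196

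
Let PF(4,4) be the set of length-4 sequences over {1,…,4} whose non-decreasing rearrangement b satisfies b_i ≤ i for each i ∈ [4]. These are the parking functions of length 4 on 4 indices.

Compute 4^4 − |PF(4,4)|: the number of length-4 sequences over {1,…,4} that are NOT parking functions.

131

Count = (4−4+1)·(4+1)^(4−1) = 1·125 = 125 (Pollak)
Example (4,1,4,3) → sorted (1,3,4,4): b_2=3>2, not a PF.
So 256 − 125 = 131 fail.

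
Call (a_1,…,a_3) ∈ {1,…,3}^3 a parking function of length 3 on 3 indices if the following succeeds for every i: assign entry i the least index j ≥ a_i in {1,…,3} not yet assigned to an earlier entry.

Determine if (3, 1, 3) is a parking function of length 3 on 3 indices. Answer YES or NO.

Rearranged: b = (1, 3, 3).
  b_1=1 ≤ 1
  b_2=3 > 2
  fails at i=2 ⇒ NO

NO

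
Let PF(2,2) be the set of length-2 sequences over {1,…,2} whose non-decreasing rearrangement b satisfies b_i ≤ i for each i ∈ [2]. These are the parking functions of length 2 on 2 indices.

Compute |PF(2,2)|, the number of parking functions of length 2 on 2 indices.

3

|PF| = (2+1−2)·(2+1)^{2−1} = 1·3 = 3 (Pollak)
Example (1,2) → sorted (1,2): b_i ≤ i ∀i, a PF.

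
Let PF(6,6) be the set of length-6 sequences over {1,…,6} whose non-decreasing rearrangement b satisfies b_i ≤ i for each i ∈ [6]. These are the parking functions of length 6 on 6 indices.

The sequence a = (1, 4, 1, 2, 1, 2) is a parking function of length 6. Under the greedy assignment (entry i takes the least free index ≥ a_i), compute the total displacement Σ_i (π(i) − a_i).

Σπ = 21 ({1..6} each once); Σa = 1+4+1+2+1+2 = 11; disp = 21−11 = 10.

10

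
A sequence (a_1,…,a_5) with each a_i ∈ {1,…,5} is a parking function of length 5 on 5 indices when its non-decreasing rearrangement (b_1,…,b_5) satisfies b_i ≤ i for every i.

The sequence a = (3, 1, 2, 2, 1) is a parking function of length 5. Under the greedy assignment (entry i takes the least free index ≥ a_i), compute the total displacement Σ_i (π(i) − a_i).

6

Σπ = 15 ({1..5} each once); Σa = 3+1+2+2+1 = 9; disp = 15−9 = 6.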